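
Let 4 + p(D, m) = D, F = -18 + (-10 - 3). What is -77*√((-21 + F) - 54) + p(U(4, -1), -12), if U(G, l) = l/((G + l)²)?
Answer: -37/9 - 77*I*√106 ≈ -4.1111 - 792.76*I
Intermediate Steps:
F = -31 (F = -18 - 13 = -31)
U(G, l) = l/(G + l)²
p(D, m) = -4 + D
-77*√((-21 + F) - 54) + p(U(4, -1), -12) = -77*√((-21 - 31) - 54) + (-4 - 1/(4 - 1)²) = -77*√(-52 - 54) + (-4 - 1/3²) = -77*I*√106 + (-4 - 1*⅑) = -77*I*√106 + (-4 - ⅑) = -77*I*√106 - 37/9 = -37/9 - 77*I*√106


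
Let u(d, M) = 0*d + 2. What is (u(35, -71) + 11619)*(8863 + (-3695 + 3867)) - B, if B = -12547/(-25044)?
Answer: 2629513174793/25044 ≈ 1.0500e+8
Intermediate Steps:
u(d, M) = 2 (u(d, M) = 0 + 2 = 2)
B = 12547/25044 (B = -12547*(-1/25044) = 12547/25044 ≈ 0.50100)
(u(35, -71) + 11619)*(8863 + (-3695 + 3867)) - B = (2 + 11619)*(8863 + (-3695 + 3867)) - 1*12547/25044 = 11621*(8863 + 172) - 12547/25044 = 11621*9035 - 12547/25044 = 104995735 - 12547/25044 = 2629513174793/25044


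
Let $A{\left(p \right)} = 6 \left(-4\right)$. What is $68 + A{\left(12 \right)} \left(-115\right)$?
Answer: $2828$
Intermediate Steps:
$A{\left(p \right)} = -24$
$68 + A{\left(12 \right)} \left(-115\right) = 68 - -2760 = 68 + 2760 = 2828$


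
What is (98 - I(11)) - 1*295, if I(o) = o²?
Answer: -318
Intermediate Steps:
(98 - I(11)) - 1*295 = (98 - 1*11²) - 1*295 = (98 - 1*121) - 295 = (98 - 121) - 295 = -23 - 295 = -318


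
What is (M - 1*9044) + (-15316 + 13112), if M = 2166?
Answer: -9082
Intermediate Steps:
(M - 1*9044) + (-15316 + 13112) = (2166 - 1*9044) + (-15316 + 13112) = (2166 - 9044) - 2204 = -6878 - 2204 = -9082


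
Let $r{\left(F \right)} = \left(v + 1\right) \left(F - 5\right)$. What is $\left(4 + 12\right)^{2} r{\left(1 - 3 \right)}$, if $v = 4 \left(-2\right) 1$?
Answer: $12544$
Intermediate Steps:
$v = -8$ ($v = \left(-8\right) 1 = -8$)
$r{\left(F \right)} = 35 - 7 F$ ($r{\left(F \right)} = \left(-8 + 1\right) \left(F - 5\right) = - 7 \left(-5 + F\right) = 35 - 7 F$)
$\left(4 + 12\right)^{2} r{\left(1 - 3 \right)} = \left(4 + 12\right)^{2} \left(35 - 7 \left(1 - 3\right)\right) = 16^{2} \left(35 - 7 \left(1 - 3\right)\right) = 256 \left(35 - -14\right) = 256 \left(35 + 14\right) = 256 \cdot 49 = 12544$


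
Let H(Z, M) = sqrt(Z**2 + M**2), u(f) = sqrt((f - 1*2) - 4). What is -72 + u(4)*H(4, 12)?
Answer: -72 + 8*I*sqrt(5) ≈ -72.0 + 17.889*I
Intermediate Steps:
u(f) = sqrt(-6 + f) (u(f) = sqrt((f - 2) - 4) = sqrt((-2 + f) - 4) = sqrt(-6 + f))
H(Z, M) = sqrt(M**2 + Z**2)
-72 + u(4)*H(4, 12) = -72 + sqrt(-6 + 4)*sqrt(12**2 + 4**2) = -72 + sqrt(-2)*sqrt(144 + 16) = -72 + (I*sqrt(2))*sqrt(160) = -72 + (I*sqrt(2))*(4*sqrt(10)) = -72 + 8*I*sqrt(5)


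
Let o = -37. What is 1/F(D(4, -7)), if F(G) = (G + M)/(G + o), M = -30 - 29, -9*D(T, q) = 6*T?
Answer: 119/185 ≈ 0.64324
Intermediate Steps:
D(T, q) = -2*T/3
M = -59
F(G) = (-59 + G)/(-37 + G) (F(G) = (G - 59)/(G - 37) = (-59 + G)/(-37 + G))
1/F(D(4, -7)) = 1/((-59 - ⅔*4)/(-37 - ⅔*4)) = 1/((-59 - 8/3)/(-37 - 8/3)) = 1/(-185/3/(-119/3)) = 1/(-3/119*(-185/3)) = 1/(185/119) = 119/185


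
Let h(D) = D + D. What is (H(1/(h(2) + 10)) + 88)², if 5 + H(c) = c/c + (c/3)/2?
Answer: 49801249/7056 ≈ 7058.0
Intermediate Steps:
h(D) = 2*D
H(c) = -4 + c/6 (H(c) = -5 + (c/c + (c/3)/2) = -5 + (1 + (c*(⅓))*(½)) = -5 + (1 + (c/3)*(½)) = -5 + (1 + c/6) = -4 + c/6)
(H(1/(h(2) + 10)) + 88)² = ((-4 + 1/(6*(2*2 + 10))) + 88)² = ((-4 + 1/(6*(4 + 10))) + 88)² = ((-4 + (⅙)/14) + 88)² = ((-4 + (⅙)*(1/14)) + 88)² = ((-4 + 1/84) + 88)² = (-335/84 + 88)² = (7057/84)² = 49801249/7056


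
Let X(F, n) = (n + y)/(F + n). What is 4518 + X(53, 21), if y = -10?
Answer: 334343/74 ≈ 4518.1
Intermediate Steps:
X(F, n) = (-10 + n)/(F + n) (X(F, n) = (n - 10)/(F + n) = (-10 + n)/(F + n))
4518 + X(53, 21) = 4518 + (-10 + 21)/(53 + 21) = 4518 + 11/74 = 334343/74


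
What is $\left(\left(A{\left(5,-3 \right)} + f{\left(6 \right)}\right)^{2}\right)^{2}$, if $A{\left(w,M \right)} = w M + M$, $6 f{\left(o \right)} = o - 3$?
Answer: $\frac{1500625}{16} \approx 93789.0$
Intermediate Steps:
$f{\left(o \right)} = - \frac{1}{2} + \frac{o}{6}$ ($f{\left(o \right)} = \frac{o - 3}{6} = \frac{-3 + o}{6} = - \frac{1}{2} + \frac{o}{6}$)
$A{\left(w,M \right)} = M + M w$ ($A{\left(w,M \right)} = M w + M = M + M w$)
$\left(\left(A{\left(5,-3 \right)} + f{\left(6 \right)}\right)^{2}\right)^{2} = \left(\left(- 3 \left(1 + 5\right) + \left(- \frac{1}{2} + \frac{1}{6} \cdot 6\right)\right)^{2}\right)^{2} = \left(\left(\left(-3\right) 6 + \left(- \frac{1}{2} + 1\right)\right)^{2}\right)^{2} = \left(\left(-18 + \frac{1}{2}\right)^{2}\right)^{2} = \left(\left(- \frac{35}{2}\right)^{2}\right)^{2} = \left(\frac{1225}{4}\right)^{2} = \frac{1500625}{16}$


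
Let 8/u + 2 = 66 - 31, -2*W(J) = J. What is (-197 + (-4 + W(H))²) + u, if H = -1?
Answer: -24355/132 ≈ -184.51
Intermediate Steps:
W(J) = -J/2
u = 8/33 (u = 8/(-2 + (66 - 31)) = 8/(-2 + 35) = 8/33 ≈ 0.24242)
(-197 + (-4 + W(H))²) + u = (-197 + (-4 - ½*(-1))²) + 8/33 = (-197 + (-4 + ½)²) + 8/33 = (-197 + (-7/2)²) + 8/33 = (-197 + 49/4) + 8/33 = -739/4 + 8/33 = -24355/132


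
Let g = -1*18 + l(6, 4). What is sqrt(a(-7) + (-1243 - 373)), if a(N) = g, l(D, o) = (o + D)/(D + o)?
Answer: I*sqrt(1633) ≈ 40.41*I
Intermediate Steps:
l(D, o) = 1 (l(D, o) = (D + o)/(D + o) = 1)
g = -17 (g = -1*18 + 1 = -18 + 1 = -17)
a(N) = -17
sqrt(a(-7) + (-1243 - 373)) = sqrt(-17 + (-1243 - 373)) = sqrt(-17 - 1616) = sqrt(-1633) = I*sqrt(1633)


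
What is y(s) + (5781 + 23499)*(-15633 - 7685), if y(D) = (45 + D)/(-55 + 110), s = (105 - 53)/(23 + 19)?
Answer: -788577450229/1155 ≈ -6.8275e+8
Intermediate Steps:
s = 26/21 (s = 52/42 = 52*(1/42) = 26/21 ≈ 1.2381)
y(D) = 9/11 + D/55 (y(D) = (45 + D)/55 = (45 + D)*(1/55) = 9/11 + D/55)
y(s) + (5781 + 23499)*(-15633 - 7685) = (9/11 + (1/55)*(26/21)) + (5781 + 23499)*(-15633 - 7685) = (9/11 + 26/1155) + 29280*(-23318) = 971/1155 - 682751040 = -788577450229/1155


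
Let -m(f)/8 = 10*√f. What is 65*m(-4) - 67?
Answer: -67 - 10400*I ≈ -67.0 - 10400.0*I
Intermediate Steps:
m(f) = -80*√f
65*m(-4) - 67 = 65*(-160*I) - 67 = -10400*I - 67 = -67 - 10400*I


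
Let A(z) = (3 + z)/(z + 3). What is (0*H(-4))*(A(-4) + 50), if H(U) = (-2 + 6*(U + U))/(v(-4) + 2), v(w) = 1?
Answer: 0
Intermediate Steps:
A(z) = 1 (A(z) = (3 + z)/(3 + z) = 1)
H(U) = -2/3 + 4*U (H(U) = (-2 + 6*(U + U))/(1 + 2) = (-2 + 6*(2*U))/3 = (-2 + 12*U)*(1/3) = -2/3 + 4*U)
(0*H(-4))*(A(-4) + 50) = (0*(-2/3 + 4*(-4)))*(1 + 50) = (0*(-2/3 - 16))*51 = (0*(-50/3))*51 = 0*51 = 0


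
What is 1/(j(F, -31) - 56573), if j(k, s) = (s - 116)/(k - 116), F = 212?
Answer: -32/1810385 ≈ -1.7676e-5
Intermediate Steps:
j(k, s) = (-116 + s)/(-116 + k)
1/(j(F, -31) - 56573) = 1/((-116 - 31)/(-116 + 212) - 56573) = 1/(-147/96 - 56573) = 1/((1/96)*(-147) - 56573) = 1/(-49/32 - 56573) = 1/(-1810385/32) = -32/1810385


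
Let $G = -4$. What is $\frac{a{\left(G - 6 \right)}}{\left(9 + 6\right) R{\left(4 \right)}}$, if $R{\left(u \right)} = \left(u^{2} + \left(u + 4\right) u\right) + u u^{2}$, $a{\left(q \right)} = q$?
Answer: $- \frac{1}{168} \approx -0.0059524$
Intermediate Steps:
$R{\left(u \right)} = u^{2} + u^{3} + u \left(4 + u\right)$ ($R{\left(u \right)} = \left(u^{2} + \left(4 + u\right) u\right) + u^{3} = \left(u^{2} + u \left(4 + u\right)\right) + u^{3} = u^{2} + u^{3} + u \left(4 + u\right)$)
$\frac{a{\left(G - 6 \right)}}{\left(9 + 6\right) R{\left(4 \right)}} = \frac{-4 - 6}{\left(9 + 6\right) 4 \left(4 + 4^{2} + 2 \cdot 4\right)} = \frac{-4 - 6}{15 \cdot 4 \left(4 + 16 + 8\right)} = - \frac{10}{15 \cdot 4 \cdot 28} = - \frac{10}{15 \cdot 112} = - \frac{10}{1680} = \left(-10\right) \frac{1}{1680} = - \frac{1}{168}$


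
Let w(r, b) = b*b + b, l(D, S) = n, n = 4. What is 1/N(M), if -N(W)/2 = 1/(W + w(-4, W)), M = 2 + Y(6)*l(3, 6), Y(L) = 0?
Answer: -4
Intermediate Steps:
l(D, S) = 4
w(r, b) = b + b² (w(r, b) = b² + b = b + b²)
M = 2 (M = 2 + 0*4 = 2 + 0 = 2)
N(W) = -2/(W + W*(1 + W))
1/N(M) = 1/(-2/(2*(2 + 2))) = 1/(-2*½/4) = 1/(-2*½*¼) = 1/(-¼) = -4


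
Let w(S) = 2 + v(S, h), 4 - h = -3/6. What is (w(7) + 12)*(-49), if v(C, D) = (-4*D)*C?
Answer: 5488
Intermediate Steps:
h = 9/2 (h = 4 - (-3)/6 = 4 - 1*(-½) = 4 + ½ = 9/2 ≈ 4.5000)
v(C, D) = -4*C*D
w(S) = 2 - 18*S (w(S) = 2 - 4*S*9/2 = 2 - 18*S)
(w(7) + 12)*(-49) = ((2 - 18*7) + 12)*(-49) = ((2 - 126) + 12)*(-49) = (-124 + 12)*(-49) = -112*(-49) = 5488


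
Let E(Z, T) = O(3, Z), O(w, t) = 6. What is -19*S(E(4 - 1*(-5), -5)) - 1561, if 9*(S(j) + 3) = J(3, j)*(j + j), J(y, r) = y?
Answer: -1580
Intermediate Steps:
E(Z, T) = 6
S(j) = -3 + 2*j/3 (S(j) = -3 + (3*(j + j))/9 = -3 + (3*(2*j))/9 = -3 + (6*j)/9 = -3 + 2*j/3)
-19*S(E(4 - 1*(-5), -5)) - 1561 = -19*(-3 + (⅔)*6) - 1561 = -19*(-3 + 4) - 1561 = -19*1 - 1561 = -19 - 1561 = -1580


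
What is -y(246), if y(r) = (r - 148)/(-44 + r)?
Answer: -49/101 ≈ -0.48515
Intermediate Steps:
y(r) = (-148 + r)/(-44 + r)
-y(246) = -(-148 + 246)/(-44 + 246) = -98/202 = -1*49/101 = -49/101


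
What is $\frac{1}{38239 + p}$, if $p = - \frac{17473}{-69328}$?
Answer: $\frac{69328}{2651050865} \approx 2.6151 \cdot 10^{-5}$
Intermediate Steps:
$p = \frac{17473}{69328}$ ($p = \left(-17473\right) \left(- \frac{1}{69328}\right) = \frac{17473}{69328} \approx 0.25203$)
$\frac{1}{38239 + p} = \frac{1}{38239 + \frac{17473}{69328}} = \frac{1}{\frac{2651050865}{69328}} = \frac{69328}{2651050865}$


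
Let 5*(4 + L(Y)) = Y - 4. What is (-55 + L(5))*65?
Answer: -3822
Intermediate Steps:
L(Y) = -24/5 + Y/5 (L(Y) = -4 + (Y - 4)/5 = -4 + (-4 + Y)/5 = -4 + (-⅘ + Y/5) = -24/5 + Y/5)
(-55 + L(5))*65 = (-55 + (-24/5 + (⅕)*5))*65 = (-55 + (-24/5 + 1))*65 = (-55 - 19/5)*65 = -294/5*65 = -3822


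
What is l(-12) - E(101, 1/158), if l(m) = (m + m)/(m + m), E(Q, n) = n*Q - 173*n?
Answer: 115/79 ≈ 1.4557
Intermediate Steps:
E(Q, n) = -173*n + Q*n (E(Q, n) = Q*n - 173*n = -173*n + Q*n)
l(m) = 1 (l(m) = (2*m)/((2*m)) = (2*m)*(1/(2*m)) = 1)
l(-12) - E(101, 1/158) = 1 - (-173 + 101)/158 = 1 - (-72)/158 = 1 - 1*(-36/79) = 1 + 36/79 = 115/79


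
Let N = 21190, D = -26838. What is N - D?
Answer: 48028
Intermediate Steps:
N - D = 21190 - 1*(-26838) = 21190 + 26838 = 48028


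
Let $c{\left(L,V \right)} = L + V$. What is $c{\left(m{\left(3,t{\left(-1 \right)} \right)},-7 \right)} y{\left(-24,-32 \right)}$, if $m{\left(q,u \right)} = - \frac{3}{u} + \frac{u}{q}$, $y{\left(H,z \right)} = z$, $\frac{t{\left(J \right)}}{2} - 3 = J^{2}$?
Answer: $\frac{452}{3} \approx 150.67$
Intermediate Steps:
$t{\left(J \right)} = 6 + 2 J^{2}$
$c{\left(m{\left(3,t{\left(-1 \right)} \right)},-7 \right)} y{\left(-24,-32 \right)} = \left(\left(- \frac{3}{6 + 2 \left(-1\right)^{2}} + \frac{6 + 2 \left(-1\right)^{2}}{3}\right) - 7\right) \left(-32\right) = \left(\left(- \frac{3}{6 + 2 \cdot 1} + \left(6 + 2 \cdot 1\right) \frac{1}{3}\right) - 7\right) \left(-32\right) = \left(\left(- \frac{3}{6 + 2} + \left(6 + 2\right) \frac{1}{3}\right) - 7\right) \left(-32\right) = \left(\left(- \frac{3}{8} + 8 \cdot \frac{1}{3}\right) - 7\right) \left(-32\right) = \left(\left(\left(-3\right) \frac{1}{8} + \frac{8}{3}\right) - 7\right) \left(-32\right) = \left(\left(- \frac{3}{8} + \frac{8}{3}\right) - 7\right) \left(-32\right) = \left(\frac{55}{24} - 7\right) \left(-32\right) = \left(- \frac{113}{24}\right) \left(-32\right) = \frac{452}{3}$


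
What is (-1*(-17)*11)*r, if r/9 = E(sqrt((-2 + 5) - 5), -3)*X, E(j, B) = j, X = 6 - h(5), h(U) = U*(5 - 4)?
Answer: 1683*I*sqrt(2) ≈ 2380.1*I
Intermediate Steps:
h(U) = U (h(U) = U*1 = U)
X = 1 (X = 6 - 1*5 = 6 - 5 = 1)
r = 9*I*sqrt(2) (r = 9*(sqrt((-2 + 5) - 5)*1) = 9*(sqrt(3 - 5)*1) = 9*(sqrt(-2)*1) = 9*((I*sqrt(2))*1) = 9*(I*sqrt(2)) = 9*I*sqrt(2) ≈ 12.728*I)
(-1*(-17)*11)*r = (-1*(-17)*11)*(9*I*sqrt(2)) = (17*11)*(9*I*sqrt(2)) = 187*(9*I*sqrt(2)) = 1683*I*sqrt(2)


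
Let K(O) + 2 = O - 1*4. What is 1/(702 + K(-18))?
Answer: 1/678 ≈ 0.0014749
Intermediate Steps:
K(O) = -6 + O (K(O) = -2 + (O - 1*4) = -2 + (O - 4) = -2 + (-4 + O) = -6 + O)
1/(702 + K(-18)) = 1/(702 + (-6 - 18)) = 1/(702 - 24) = 1/678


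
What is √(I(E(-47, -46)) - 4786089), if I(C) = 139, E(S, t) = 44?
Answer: 5*I*√191438 ≈ 2187.7*I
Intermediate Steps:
√(I(E(-47, -46)) - 4786089) = √(139 - 4786089) = √(-4785950) = 5*I*√191438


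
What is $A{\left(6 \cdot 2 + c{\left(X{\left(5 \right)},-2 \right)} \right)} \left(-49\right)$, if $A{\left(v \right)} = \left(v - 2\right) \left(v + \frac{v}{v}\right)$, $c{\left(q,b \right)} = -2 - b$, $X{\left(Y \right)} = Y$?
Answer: $-6370$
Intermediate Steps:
$A{\left(v \right)} = \left(1 + v\right) \left(-2 + v\right)$ ($A{\left(v \right)} = \left(-2 + v\right) \left(v + 1\right) = \left(-2 + v\right) \left(1 + v\right) = \left(1 + v\right) \left(-2 + v\right)$)
$A{\left(6 \cdot 2 + c{\left(X{\left(5 \right)},-2 \right)} \right)} \left(-49\right) = \left(-2 + \left(6 \cdot 2 - 0\right)^{2} - \left(6 \cdot 2 - 0\right)\right) \left(-49\right) = \left(-2 + \left(12 + \left(-2 + 2\right)\right)^{2} - \left(12 + \left(-2 + 2\right)\right)\right) \left(-49\right) = \left(-2 + \left(12 + 0\right)^{2} - \left(12 + 0\right)\right) \left(-49\right) = \left(-2 + 12^{2} - 12\right) \left(-49\right) = \left(-2 + 144 - 12\right) \left(-49\right) = 130 \left(-49\right) = -6370$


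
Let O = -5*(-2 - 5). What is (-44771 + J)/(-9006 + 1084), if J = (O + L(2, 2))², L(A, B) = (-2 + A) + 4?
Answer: 21625/3961 ≈ 5.4595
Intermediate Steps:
L(A, B) = 2 + A
O = 35 (O = -5*(-7) = 35)
J = 1521 (J = (35 + (2 + 2))² = (35 + 4)² = 39² = 1521)
(-44771 + J)/(-9006 + 1084) = (-44771 + 1521)/(-9006 + 1084) = -43250/(-7922) = -43250*(-1/7922) = 21625/3961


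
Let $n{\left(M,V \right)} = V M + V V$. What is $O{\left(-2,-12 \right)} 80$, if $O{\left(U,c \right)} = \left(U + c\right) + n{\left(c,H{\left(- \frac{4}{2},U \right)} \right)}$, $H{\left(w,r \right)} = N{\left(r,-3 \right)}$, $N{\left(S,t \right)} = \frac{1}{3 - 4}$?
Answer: $-80$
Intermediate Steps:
$N{\left(S,t \right)} = -1$ ($N{\left(S,t \right)} = \frac{1}{-1} = -1$)
$H{\left(w,r \right)} = -1$
$n{\left(M,V \right)} = V^{2} + M V$ ($n{\left(M,V \right)} = M V + V^{2} = V^{2} + M V$)
$O{\left(U,c \right)} = 1 + U$ ($O{\left(U,c \right)} = \left(U + c\right) - \left(c - 1\right) = \left(U + c\right) - \left(-1 + c\right) = 1 + U$)
$O{\left(-2,-12 \right)} 80 = \left(1 - 2\right) 80 = \left(-1\right) 80 = -80$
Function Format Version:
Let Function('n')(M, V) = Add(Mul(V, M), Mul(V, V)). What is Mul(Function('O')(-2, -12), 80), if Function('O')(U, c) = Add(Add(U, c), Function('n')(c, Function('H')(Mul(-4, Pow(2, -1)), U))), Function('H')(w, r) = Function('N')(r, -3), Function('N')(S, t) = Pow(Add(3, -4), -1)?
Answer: -80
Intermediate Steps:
Function('N')(S, t) = -1 (Function('N')(S, t) = Pow(-1, -1) = -1)
Function('H')(w, r) = -1
Function('n')(M, V) = Add(Pow(V, 2), Mul(M, V)) (Function('n')(M, V) = Add(Mul(M, V), Pow(V, 2)) = Add(Pow(V, 2), Mul(M, V)))
Function('O')(U, c) = Add(1, U) (Function('O')(U, c) = Add(Add(U, c), Mul(-1, Add(c, -1))) = Add(Add(U, c), Mul(-1, Add(-1, c))) = Add(Add(U, c), Add(1, Mul(-1, c))) = Add(1, U))
Mul(Function('O')(-2, -12), 80) = Mul(Add(1, -2), 80) = Mul(-1, 80) = -80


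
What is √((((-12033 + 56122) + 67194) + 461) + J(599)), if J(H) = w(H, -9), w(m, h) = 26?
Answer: √111770 ≈ 334.32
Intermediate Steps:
J(H) = 26
√((((-12033 + 56122) + 67194) + 461) + J(599)) = √((((-12033 + 56122) + 67194) + 461) + 26) = √(((44089 + 67194) + 461) + 26) = √((111283 + 461) + 26) = √(111744 + 26) = √111770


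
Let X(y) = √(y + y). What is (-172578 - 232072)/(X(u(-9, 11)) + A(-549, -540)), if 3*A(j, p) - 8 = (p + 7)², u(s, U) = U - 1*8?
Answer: -7663990070/1793580119 + 80930*√6/1793580119 ≈ -4.2729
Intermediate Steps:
u(s, U) = -8 + U (u(s, U) = U - 8 = -8 + U)
A(j, p) = 8/3 + (7 + p)²/3 (A(j, p) = 8/3 + (p + 7)²/3 = 8/3 + (7 + p)²/3)
X(y) = √2*√y (X(y) = √(2*y) = √2*√y)
(-172578 - 232072)/(X(u(-9, 11)) + A(-549, -540)) = (-172578 - 232072)/(√2*√(-8 + 11) + (8/3 + (7 - 540)²/3)) = -404650/(√2*√3 + (8/3 + (⅓)*(-533)²)) = -404650/(√6 + (8/3 + (⅓)*284089)) = -404650/(√6 + (8/3 + 284089/3)) = -404650/(√6 + 94699) = -404650/(94699 + √6)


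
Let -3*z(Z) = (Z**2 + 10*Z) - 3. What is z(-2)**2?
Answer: 361/9 ≈ 40.111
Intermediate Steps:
z(Z) = 1 - 10*Z/3 - Z**2/3 (z(Z) = -((Z**2 + 10*Z) - 3)/3 = -(-3 + Z**2 + 10*Z)/3 = 1 - 10*Z/3 - Z**2/3)
z(-2)**2 = (1 - 10/3*(-2) - 1/3*(-2)**2)**2 = (1 + 20/3 - 1/3*4)**2 = (1 + 20/3 - 4/3)**2 = (19/3)**2 = 361/9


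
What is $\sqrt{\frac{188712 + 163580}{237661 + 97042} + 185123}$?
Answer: $\frac{3 \sqrt{2304302810214887}}{334703} \approx 430.26$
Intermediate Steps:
$\sqrt{\frac{188712 + 163580}{237661 + 97042} + 185123} = \sqrt{\frac{352292}{334703} + 185123} = \sqrt{\frac{61961575761}{334703}} = \frac{3 \sqrt{2304302810214887}}{334703}$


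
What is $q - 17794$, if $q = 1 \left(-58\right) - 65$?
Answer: $-17917$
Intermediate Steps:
$q = -123$ ($q = -58 - 65 = -123$)
$q - 17794 = -123 - 17794 = -17917$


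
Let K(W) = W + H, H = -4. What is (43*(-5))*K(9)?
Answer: -1075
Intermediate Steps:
K(W) = -4 + W (K(W) = W - 4 = -4 + W)
(43*(-5))*K(9) = (43*(-5))*(-4 + 9) = -215*5 = -1075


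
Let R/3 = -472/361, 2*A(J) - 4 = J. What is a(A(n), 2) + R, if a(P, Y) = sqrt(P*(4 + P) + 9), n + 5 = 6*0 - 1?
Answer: -1416/361 + sqrt(6) ≈ -1.4729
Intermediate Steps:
n = -6 (n = -5 + (6*0 - 1) = -5 + (0 - 1) = -5 - 1 = -6)
A(J) = 2 + J/2
R = -1416/361 (R = 3*(-472/361) = -1416/361 ≈ -3.9224)
a(P, Y) = sqrt(9 + P*(4 + P))
a(A(n), 2) + R = sqrt(9 + (2 + (1/2)*(-6))**2 + 4*(2 + (1/2)*(-6))) - 1416/361 = sqrt(9 + (2 - 3)**2 + 4*(2 - 3)) - 1416/361 = sqrt(9 + (-1)**2 + 4*(-1)) - 1416/361 = sqrt(9 + 1 - 4) - 1416/361 = sqrt(6) - 1416/361 = -1416/361 + sqrt(6)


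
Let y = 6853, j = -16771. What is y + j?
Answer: -9918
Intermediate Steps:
y + j = 6853 - 16771 = -9918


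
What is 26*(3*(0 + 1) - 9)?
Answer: -156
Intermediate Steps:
26*(3*(0 + 1) - 9) = 26*(3*1 - 9) = 26*(3 - 9) = 26*(-6) = -156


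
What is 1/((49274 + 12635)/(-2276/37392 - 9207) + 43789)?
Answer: 86067605/3768235630013 ≈ 2.2840e-5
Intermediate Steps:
1/((49274 + 12635)/(-2276/37392 - 9207) + 43789) = 1/(61909/(-2276*1/37392 - 9207) + 43789) = 1/(61909/(-569/9348 - 9207) + 43789) = 1/(61909/(-86067605/9348) + 43789) = 1/(61909*(-9348/86067605) + 43789) = 1/(-578725332/86067605 + 43789) = 1/(3768235630013/86067605) = 86067605/3768235630013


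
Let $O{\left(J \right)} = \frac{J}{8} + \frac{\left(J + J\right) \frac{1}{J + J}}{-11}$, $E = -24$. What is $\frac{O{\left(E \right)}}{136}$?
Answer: $- \frac{1}{44} \approx -0.022727$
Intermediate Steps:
$O{\left(J \right)} = - \frac{1}{11} + \frac{J}{8}$ ($O{\left(J \right)} = J \frac{1}{8} + \frac{2 J}{2 J} \left(- \frac{1}{11}\right) = \frac{J}{8} + 2 J \frac{1}{2 J} \left(- \frac{1}{11}\right) = \frac{J}{8} + 1 \left(- \frac{1}{11}\right) = \frac{J}{8} - \frac{1}{11} = - \frac{1}{11} + \frac{J}{8}$)
$\frac{O{\left(E \right)}}{136} = \frac{- \frac{1}{11} + \frac{1}{8} \left(-24\right)}{136} = \left(- \frac{1}{11} - 3\right) \frac{1}{136} = \left(- \frac{34}{11}\right) \frac{1}{136} = - \frac{1}{44}$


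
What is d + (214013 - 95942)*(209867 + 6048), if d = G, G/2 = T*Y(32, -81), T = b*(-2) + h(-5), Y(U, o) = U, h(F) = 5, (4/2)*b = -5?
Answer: 25493300605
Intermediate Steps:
b = -5/2 (b = (1/2)*(-5) = -5/2 ≈ -2.5000)
T = 10 (T = -5/2*(-2) + 5 = 5 + 5 = 10)
G = 640 (G = 2*(10*32) = 2*320 = 640)
d = 640
d + (214013 - 95942)*(209867 + 6048) = 640 + (214013 - 95942)*(209867 + 6048) = 640 + 118071*215915 = 640 + 25493299965 = 25493300605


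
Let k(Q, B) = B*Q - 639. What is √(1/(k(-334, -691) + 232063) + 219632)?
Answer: √46923383959277386/462218 ≈ 468.65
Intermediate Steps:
k(Q, B) = -639 + B*Q
√(1/(k(-334, -691) + 232063) + 219632) = √(1/((-639 - 691*(-334)) + 232063) + 219632) = √(1/((-639 + 230794) + 232063) + 219632) = √(1/(230155 + 232063) + 219632) = √(1/462218 + 219632) = √(101517863777/462218) = √46923383959277386/462218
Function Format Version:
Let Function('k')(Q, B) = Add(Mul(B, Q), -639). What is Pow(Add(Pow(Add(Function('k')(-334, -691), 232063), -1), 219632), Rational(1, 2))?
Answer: Mul(Rational(1, 462218), Pow(46923383959277386, Rational(1, 2))) ≈ 468.65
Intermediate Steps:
Function('k')(Q, B) = Add(-639, Mul(B, Q))
Pow(Add(Pow(Add(Function('k')(-334, -691), 232063), -1), 219632), Rational(1, 2)) = Pow(Add(Pow(Add(Add(-639, Mul(-691, -334)), 232063), -1), 219632), Rational(1, 2)) = Pow(Add(Pow(Add(Add(-639, 230794), 232063), -1), 219632), Rational(1, 2)) = Pow(Add(Pow(Add(230155, 232063), -1), 219632), Rational(1, 2)) = Pow(Add(Pow(462218, -1), 219632), Rational(1, 2)) = Pow(Add(Rational(1, 462218), 219632), Rational(1, 2)) = Pow(Rational(101517863777, 462218), Rational(1, 2)) = Mul(Rational(1, 462218), Pow(46923383959277386, Rational(1, 2)))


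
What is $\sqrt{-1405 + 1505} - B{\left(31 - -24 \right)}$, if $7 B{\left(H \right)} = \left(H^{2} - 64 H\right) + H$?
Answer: $\frac{510}{7} \approx 72.857$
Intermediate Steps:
$B{\left(H \right)} = - 9 H + \frac{H^{2}}{7}$ ($B{\left(H \right)} = \frac{\left(H^{2} - 64 H\right) + H}{7} = \frac{H^{2} - 63 H}{7} = - 9 H + \frac{H^{2}}{7}$)
$\sqrt{-1405 + 1505} - B{\left(31 - -24 \right)} = \sqrt{-1405 + 1505} - \frac{\left(31 - -24\right) \left(-63 + \left(31 - -24\right)\right)}{7} = \sqrt{100} - \frac{\left(31 + 24\right) \left(-63 + \left(31 + 24\right)\right)}{7} = 10 - \frac{1}{7} \cdot 55 \left(-63 + 55\right) = 10 - \frac{1}{7} \cdot 55 \left(-8\right) = 10 - - \frac{440}{7} = 10 + \frac{440}{7} = \frac{510}{7}$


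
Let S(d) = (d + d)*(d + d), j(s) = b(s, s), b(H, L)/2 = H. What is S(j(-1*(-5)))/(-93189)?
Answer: -400/93189 ≈ -0.0042924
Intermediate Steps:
b(H, L) = 2*H
j(s) = 2*s
S(d) = 4*d² (S(d) = (2*d)*(2*d) = 4*d²)
S(j(-1*(-5)))/(-93189) = (4*(2*(-1*(-5)))²)/(-93189) = (4*(2*5)²)*(-1/93189) = (4*10²)*(-1/93189) = (4*100)*(-1/93189) = 400*(-1/93189) = -400/93189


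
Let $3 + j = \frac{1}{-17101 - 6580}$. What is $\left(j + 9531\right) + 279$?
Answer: $\frac{232239566}{23681} \approx 9807.0$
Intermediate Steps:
$j = - \frac{71044}{23681}$ ($j = -3 + \frac{1}{-17101 - 6580} = -3 + \frac{1}{-23681} = -3 - \frac{1}{23681} = - \frac{71044}{23681} \approx -3.0$)
$\left(j + 9531\right) + 279 = \left(- \frac{71044}{23681} + 9531\right) + 279 = \frac{225632567}{23681} + 279 = \frac{232239566}{23681}$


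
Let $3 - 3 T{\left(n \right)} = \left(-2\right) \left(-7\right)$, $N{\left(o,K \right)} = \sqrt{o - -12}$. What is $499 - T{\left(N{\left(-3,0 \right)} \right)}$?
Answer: $\frac{1508}{3} \approx 502.67$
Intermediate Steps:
$N{\left(o,K \right)} = \sqrt{12 + o}$ ($N{\left(o,K \right)} = \sqrt{o + 12} = \sqrt{12 + o}$)
$T{\left(n \right)} = - \frac{11}{3}$ ($T{\left(n \right)} = 1 - \frac{\left(-2\right) \left(-7\right)}{3} = 1 - \frac{14}{3} = - \frac{11}{3}$)
$499 - T{\left(N{\left(-3,0 \right)} \right)} = 499 - - \frac{11}{3} = 499 + \frac{11}{3} = \frac{1508}{3}$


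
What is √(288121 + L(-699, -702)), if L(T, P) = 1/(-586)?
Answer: √98939598330/586 ≈ 536.77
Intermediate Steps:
L(T, P) = -1/586
√(288121 + L(-699, -702)) = √(288121 - 1/586) = √(168838905/586) = √98939598330/586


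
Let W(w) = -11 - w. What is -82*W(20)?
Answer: 2542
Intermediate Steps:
-82*W(20) = -82*(-11 - 1*20) = -82*(-11 - 20) = -82*(-31) = 2542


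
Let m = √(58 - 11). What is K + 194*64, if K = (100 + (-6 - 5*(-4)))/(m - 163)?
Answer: 164639285/13261 - 57*√47/13261 ≈ 12415.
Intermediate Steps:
m = √47 ≈ 6.8557
K = 114/(-163 + √47) (K = (100 + (-6 - 5*(-4)))/(√47 - 163) = (100 + (-6 + 20))/(-163 + √47) = (100 + 14)/(-163 + √47) = 114/(-163 + √47) ≈ -0.73009)
K + 194*64 = (-9291/13261 - 57*√47/13261) + 194*64 = (-9291/13261 - 57*√47/13261) + 12416 = 164639285/13261 - 57*√47/13261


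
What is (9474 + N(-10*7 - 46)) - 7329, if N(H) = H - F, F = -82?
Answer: 2111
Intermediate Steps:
N(H) = 82 + H (N(H) = H - 1*(-82) = H + 82 = 82 + H)
(9474 + N(-10*7 - 46)) - 7329 = (9474 + (82 + (-10*7 - 46))) - 7329 = (9474 + (82 + (-70 - 46))) - 7329 = (9474 + (82 - 116)) - 7329 = (9474 - 34) - 7329 = 9440 - 7329 = 2111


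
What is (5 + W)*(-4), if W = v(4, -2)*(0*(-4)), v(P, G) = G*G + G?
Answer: -20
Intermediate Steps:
v(P, G) = G + G**2 (v(P, G) = G**2 + G = G + G**2)
W = 0 (W = (-2*(1 - 2))*(0*(-4)) = -2*(-1)*0 = 2*0 = 0)
(5 + W)*(-4) = (5 + 0)*(-4) = 5*(-4) = -20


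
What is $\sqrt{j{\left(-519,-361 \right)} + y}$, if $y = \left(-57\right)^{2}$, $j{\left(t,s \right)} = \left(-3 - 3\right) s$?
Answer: $19 \sqrt{15} \approx 73.587$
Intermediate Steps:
$j{\left(t,s \right)} = - 6 s$
$y = 3249$
$\sqrt{j{\left(-519,-361 \right)} + y} = \sqrt{\left(-6\right) \left(-361\right) + 3249} = \sqrt{2166 + 3249} = \sqrt{5415} = 19 \sqrt{15}$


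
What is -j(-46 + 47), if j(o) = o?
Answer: -1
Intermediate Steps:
-j(-46 + 47) = -(-46 + 47) = -1*1 = -1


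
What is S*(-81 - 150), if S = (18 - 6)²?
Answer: -33264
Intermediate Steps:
S = 144 (S = 12² = 144)
S*(-81 - 150) = 144*(-81 - 150) = 144*(-231) = -33264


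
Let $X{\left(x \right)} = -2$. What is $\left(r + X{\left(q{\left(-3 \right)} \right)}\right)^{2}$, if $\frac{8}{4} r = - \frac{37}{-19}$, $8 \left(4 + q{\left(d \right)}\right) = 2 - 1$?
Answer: $\frac{1521}{1444} \approx 1.0533$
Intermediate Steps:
$q{\left(d \right)} = - \frac{31}{8}$ ($q{\left(d \right)} = -4 + \frac{2 - 1}{8} = -4 + \frac{1}{8} \cdot 1 = -4 + \frac{1}{8} = - \frac{31}{8}$)
$r = \frac{37}{38}$ ($r = \frac{\left(-37\right) \frac{1}{-19}}{2} = \frac{\left(-37\right) \left(- \frac{1}{19}\right)}{2} = \frac{1}{2} \cdot \frac{37}{19} = \frac{37}{38} \approx 0.97368$)
$\left(r + X{\left(q{\left(-3 \right)} \right)}\right)^{2} = \left(\frac{37}{38} - 2\right)^{2} = \left(- \frac{39}{38}\right)^{2} = \frac{1521}{1444}$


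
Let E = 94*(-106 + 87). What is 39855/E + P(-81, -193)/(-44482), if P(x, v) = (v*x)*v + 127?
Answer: 1807803451/39722426 ≈ 45.511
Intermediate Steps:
E = -1786 (E = 94*(-19) = -1786)
P(x, v) = 127 + x*v**2 (P(x, v) = x*v**2 + 127 = 127 + x*v**2)
39855/E + P(-81, -193)/(-44482) = 39855/(-1786) + (127 - 81*(-193)**2)/(-44482) = 39855*(-1/1786) + (127 - 81*37249)*(-1/44482) = -39855/1786 + (127 - 3017169)*(-1/44482) = -39855/1786 - 3017042*(-1/44482) = -39855/1786 + 1508521/22241 = 1807803451/39722426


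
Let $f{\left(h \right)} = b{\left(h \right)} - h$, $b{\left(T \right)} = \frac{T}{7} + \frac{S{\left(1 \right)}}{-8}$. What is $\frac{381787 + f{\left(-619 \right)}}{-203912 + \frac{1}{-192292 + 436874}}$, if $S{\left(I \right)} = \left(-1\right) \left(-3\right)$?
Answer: $- \frac{2618221327033}{1396449733924} \approx -1.8749$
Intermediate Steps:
$S{\left(I \right)} = 3$
$b{\left(T \right)} = - \frac{3}{8} + \frac{T}{7}$ ($b{\left(T \right)} = \frac{T}{7} + \frac{3}{-8} = T \frac{1}{7} + 3 \left(- \frac{1}{8}\right) = \frac{T}{7} - \frac{3}{8} = - \frac{3}{8} + \frac{T}{7}$)
$f{\left(h \right)} = - \frac{3}{8} - \frac{6 h}{7}$ ($f{\left(h \right)} = \left(- \frac{3}{8} + \frac{h}{7}\right) - h = - \frac{3}{8} - \frac{6 h}{7}$)
$\frac{381787 + f{\left(-619 \right)}}{-203912 + \frac{1}{-192292 + 436874}} = \frac{381787 - - \frac{29691}{56}}{-203912 + \frac{1}{-192292 + 436874}} = \frac{381787 + \left(- \frac{3}{8} + \frac{3714}{7}\right)}{-203912 + \frac{1}{244582}} = \frac{381787 + \frac{29691}{56}}{-203912 + \frac{1}{244582}} = \frac{21409763}{56 \left(- \frac{49873204783}{244582}\right)} = \frac{21409763}{56} \left(- \frac{244582}{49873204783}\right) = - \frac{2618221327033}{1396449733924}$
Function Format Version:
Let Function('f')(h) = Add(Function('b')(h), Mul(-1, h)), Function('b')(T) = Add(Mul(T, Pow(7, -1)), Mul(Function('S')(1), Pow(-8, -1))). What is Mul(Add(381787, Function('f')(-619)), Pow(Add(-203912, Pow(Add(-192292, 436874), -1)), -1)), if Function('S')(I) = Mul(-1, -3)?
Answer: Rational(-2618221327033, 1396449733924) ≈ -1.8749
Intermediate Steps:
Function('S')(I) = 3
Function('b')(T) = Add(Rational(-3, 8), Mul(Rational(1, 7), T)) (Function('b')(T) = Add(Mul(T, Pow(7, -1)), Mul(3, Pow(-8, -1))) = Add(Mul(T, Rational(1, 7)), Mul(3, Rational(-1, 8))) = Add(Mul(Rational(1, 7), T), Rational(-3, 8)) = Add(Rational(-3, 8), Mul(Rational(1, 7), T)))
Function('f')(h) = Add(Rational(-3, 8), Mul(Rational(-6, 7), h)) (Function('f')(h) = Add(Add(Rational(-3, 8), Mul(Rational(1, 7), h)), Mul(-1, h)) = Add(Rational(-3, 8), Mul(Rational(-6, 7), h)))
Mul(Add(381787, Function('f')(-619)), Pow(Add(-203912, Pow(Add(-192292, 436874), -1)), -1)) = Mul(Add(381787, Add(Rational(-3, 8), Mul(Rational(-6, 7), -619))), Pow(Add(-203912, Pow(Add(-192292, 436874), -1)), -1)) = Mul(Add(381787, Add(Rational(-3, 8), Rational(3714, 7))), Pow(Add(-203912, Pow(244582, -1)), -1)) = Mul(Add(381787, Rational(29691, 56)), Pow(Add(-203912, Rational(1, 244582)), -1)) = Mul(Rational(21409763, 56), Pow(Rational(-49873204783, 244582), -1)) = Mul(Rational(21409763, 56), Rational(-244582, 49873204783)) = Rational(-2618221327033, 1396449733924)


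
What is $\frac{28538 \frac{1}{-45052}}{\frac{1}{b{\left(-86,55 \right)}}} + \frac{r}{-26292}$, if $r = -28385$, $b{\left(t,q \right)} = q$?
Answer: $- \frac{1428173545}{42303828} \approx -33.76$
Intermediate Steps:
$\frac{28538 \frac{1}{-45052}}{\frac{1}{b{\left(-86,55 \right)}}} + \frac{r}{-26292} = \frac{28538 \frac{1}{-45052}}{\frac{1}{55}} - \frac{28385}{-26292} = 28538 \left(- \frac{1}{45052}\right) \frac{1}{\frac{1}{55}} - - \frac{4055}{3756} = \left(- \frac{14269}{22526}\right) 55 + \frac{4055}{3756} = - \frac{784795}{22526} + \frac{4055}{3756} = - \frac{1428173545}{42303828}$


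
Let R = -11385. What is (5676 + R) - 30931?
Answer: -36640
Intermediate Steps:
(5676 + R) - 30931 = (5676 - 11385) - 30931 = -5709 - 30931 = -36640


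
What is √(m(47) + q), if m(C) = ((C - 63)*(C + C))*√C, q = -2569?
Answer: √(-2569 - 1504*√47) ≈ 113.49*I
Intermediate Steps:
m(C) = 2*C^(3/2)*(-63 + C) (m(C) = ((-63 + C)*(2*C))*√C = (2*C*(-63 + C))*√C = 2*C^(3/2)*(-63 + C))
√(m(47) + q) = √(2*47^(3/2)*(-63 + 47) - 2569) = √(2*(47*√47)*(-16) - 2569) = √(-1504*√47 - 2569) = √(-2569 - 1504*√47)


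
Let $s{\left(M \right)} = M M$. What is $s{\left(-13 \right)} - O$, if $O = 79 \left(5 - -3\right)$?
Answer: $-463$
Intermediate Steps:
$s{\left(M \right)} = M^{2}$
$O = 632$ ($O = 79 \left(5 + 3\right) = 79 \cdot 8 = 632$)
$s{\left(-13 \right)} - O = \left(-13\right)^{2} - 632 = 169 - 632 = -463$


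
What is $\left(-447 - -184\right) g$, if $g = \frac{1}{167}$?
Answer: $- \frac{263}{167} \approx -1.5749$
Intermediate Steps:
$g = \frac{1}{167} \approx 0.005988$
$\left(-447 - -184\right) g = \left(-447 - -184\right) \frac{1}{167} = \left(-447 + 184\right) \frac{1}{167} = \left(-263\right) \frac{1}{167} = - \frac{263}{167}$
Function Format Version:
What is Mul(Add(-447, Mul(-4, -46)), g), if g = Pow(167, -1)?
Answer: Rational(-263, 167) ≈ -1.5749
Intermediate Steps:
g = Rational(1, 167) ≈ 0.0059880
Mul(Add(-447, Mul(-4, -46)), g) = Mul(Add(-447, Mul(-4, -46)), Rational(1, 167)) = Mul(Add(-447, 184), Rational(1, 167)) = Mul(-263, Rational(1, 167)) = Rational(-263, 167)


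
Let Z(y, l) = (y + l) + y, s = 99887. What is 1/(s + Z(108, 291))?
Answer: 1/100394 ≈ 9.9608e-6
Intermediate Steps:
Z(y, l) = l + 2*y (Z(y, l) = (l + y) + y = l + 2*y)
1/(s + Z(108, 291)) = 1/(99887 + (291 + 2*108)) = 1/(99887 + (291 + 216)) = 1/(99887 + 507) = 1/100394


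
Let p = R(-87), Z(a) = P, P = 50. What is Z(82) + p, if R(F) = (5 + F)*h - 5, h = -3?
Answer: 291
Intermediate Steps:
Z(a) = 50
R(F) = -20 - 3*F (R(F) = (5 + F)*(-3) - 5 = (-15 - 3*F) - 5 = -20 - 3*F)
p = 241 (p = -20 - 3*(-87) = -20 + 261 = 241)
Z(82) + p = 50 + 241 = 291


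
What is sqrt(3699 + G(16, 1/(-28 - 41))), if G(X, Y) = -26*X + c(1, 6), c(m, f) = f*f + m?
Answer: 2*sqrt(830) ≈ 57.619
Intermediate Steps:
c(m, f) = m + f**2 (c(m, f) = f**2 + m = m + f**2)
G(X, Y) = 37 - 26*X (G(X, Y) = -26*X + (1 + 6**2) = -26*X + (1 + 36) = -26*X + 37 = 37 - 26*X)
sqrt(3699 + G(16, 1/(-28 - 41))) = sqrt(3699 + (37 - 26*16)) = sqrt(3699 + (37 - 416)) = sqrt(3699 - 379) = sqrt(3320) = 2*sqrt(830)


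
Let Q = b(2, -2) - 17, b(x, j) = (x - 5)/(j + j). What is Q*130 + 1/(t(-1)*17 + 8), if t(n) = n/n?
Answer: -105623/50 ≈ -2112.5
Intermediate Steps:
t(n) = 1
b(x, j) = (-5 + x)/(2*j) (b(x, j) = (-5 + x)/((2*j)) = (-5 + x)*(1/(2*j)) = (-5 + x)/(2*j))
Q = -65/4 (Q = (½)*(-5 + 2)/(-2) - 17 = (½)*(-½)*(-3) - 17 = ¾ - 17 = -65/4 ≈ -16.250)
Q*130 + 1/(t(-1)*17 + 8) = -65/4*130 + 1/(1*17 + 8) = -4225/2 + 1/(17 + 8) = -4225/2 + 1/25 = -105623/50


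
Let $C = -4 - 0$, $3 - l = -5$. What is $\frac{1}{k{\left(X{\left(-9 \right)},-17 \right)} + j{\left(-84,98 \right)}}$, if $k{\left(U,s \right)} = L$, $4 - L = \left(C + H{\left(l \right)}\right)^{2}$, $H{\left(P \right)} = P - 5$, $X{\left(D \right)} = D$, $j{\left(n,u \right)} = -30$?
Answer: $- \frac{1}{27} \approx -0.037037$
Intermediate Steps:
$l = 8$ ($l = 3 - -5 = 3 + 5 = 8$)
$C = -4$ ($C = -4 + 0 = -4$)
$H{\left(P \right)} = -5 + P$ ($H{\left(P \right)} = P - 5 = -5 + P$)
$L = 3$ ($L = 4 - \left(-4 + \left(-5 + 8\right)\right)^{2} = 4 - \left(-4 + 3\right)^{2} = 4 - \left(-1\right)^{2} = 4 - 1 = 3$)
$k{\left(U,s \right)} = 3$
$\frac{1}{k{\left(X{\left(-9 \right)},-17 \right)} + j{\left(-84,98 \right)}} = \frac{1}{3 - 30} = \frac{1}{-27} = - \frac{1}{27}$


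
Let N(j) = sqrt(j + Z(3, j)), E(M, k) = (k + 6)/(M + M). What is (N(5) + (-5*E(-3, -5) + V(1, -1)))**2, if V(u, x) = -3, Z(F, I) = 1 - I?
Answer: 49/36 ≈ 1.3611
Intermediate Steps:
E(M, k) = (6 + k)/(2*M) (E(M, k) = (6 + k)/((2*M)) = (6 + k)*(1/(2*M)) = (6 + k)/(2*M))
N(j) = 1 (N(j) = sqrt(j + (1 - j)) = sqrt(1) = 1)
(N(5) + (-5*E(-3, -5) + V(1, -1)))**2 = (1 + (-5*(6 - 5)/(2*(-3)) - 3))**2 = (1 + (-5*(-1)/(2*3) - 3))**2 = (1 + (-5*(-1/6) - 3))**2 = (1 + (5/6 - 3))**2 = (1 - 13/6)**2 = (-7/6)**2 = 49/36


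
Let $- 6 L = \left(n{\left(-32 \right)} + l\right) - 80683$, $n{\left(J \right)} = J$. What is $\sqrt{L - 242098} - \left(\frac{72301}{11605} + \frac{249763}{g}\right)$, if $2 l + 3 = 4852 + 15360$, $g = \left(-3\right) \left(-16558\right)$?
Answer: $- \frac{6489979489}{576466770} + \frac{i \sqrt{8291865}}{6} \approx -11.258 + 479.93 i$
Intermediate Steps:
$g = 49674$
$l = \frac{20209}{2}$ ($l = - \frac{3}{2} + \frac{4852 + 15360}{2} = - \frac{3}{2} + \frac{1}{2} \cdot 20212 = - \frac{3}{2} + 10106 = \frac{20209}{2} \approx 10105.0$)
$L = \frac{141221}{12}$ ($L = - \frac{\left(-32 + \frac{20209}{2}\right) - 80683}{6} = - \frac{\frac{20145}{2} - 80683}{6} = \left(- \frac{1}{6}\right) \left(- \frac{141221}{2}\right) = \frac{141221}{12} \approx 11768.0$)
$\sqrt{L - 242098} - \left(\frac{72301}{11605} + \frac{249763}{g}\right) = \sqrt{\frac{141221}{12} - 242098} - \left(\frac{72301}{11605} + \frac{249763}{49674}\right) = \sqrt{- \frac{2763955}{12}} - \left(72301 \cdot \frac{1}{11605} + 249763 \cdot \frac{1}{49674}\right) = \frac{i \sqrt{8291865}}{6} - \left(\frac{72301}{11605} + \frac{249763}{49674}\right) = \frac{i \sqrt{8291865}}{6} - \frac{6489979489}{576466770} = - \frac{6489979489}{576466770} + \frac{i \sqrt{8291865}}{6}$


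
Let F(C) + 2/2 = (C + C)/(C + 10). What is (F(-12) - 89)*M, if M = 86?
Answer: -6708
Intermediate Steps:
F(C) = -1 + 2*C/(10 + C) (F(C) = -1 + (C + C)/(C + 10) = -1 + (2*C)/(10 + C) = -1 + 2*C/(10 + C))
(F(-12) - 89)*M = ((-10 - 12)/(10 - 12) - 89)*86 = (-22/(-2) - 89)*86 = (-½*(-22) - 89)*86 = (11 - 89)*86 = -78*86 = -6708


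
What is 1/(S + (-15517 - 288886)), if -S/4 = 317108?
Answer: -1/1572835 ≈ -6.3580e-7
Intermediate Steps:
S = -1268432 (S = -4*317108 = -1268432)
1/(S + (-15517 - 288886)) = 1/(-1268432 + (-15517 - 288886)) = 1/(-1268432 - 304403) = 1/(-1572835) = -1/1572835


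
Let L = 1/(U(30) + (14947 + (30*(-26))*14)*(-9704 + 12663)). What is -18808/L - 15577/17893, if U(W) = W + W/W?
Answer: -4010084301922233/17893 ≈ -2.2411e+11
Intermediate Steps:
U(W) = 1 + W (U(W) = W + 1 = 1 + W)
L = 1/11915924 (L = 1/((1 + 30) + (14947 + (30*(-26))*14)*(-9704 + 12663)) = 1/(31 + (14947 - 780*14)*2959) = 1/(31 + (14947 - 10920)*2959) = 1/(31 + 4027*2959) = 1/(31 + 11915893) = 1/11915924 ≈ 8.3921e-8)
-18808/L - 15577/17893 = -18808/1/11915924 - 15577/17893 = -18808*11915924 - 15577*1/17893 = -224114698592 - 15577/17893 = -4010084301922233/17893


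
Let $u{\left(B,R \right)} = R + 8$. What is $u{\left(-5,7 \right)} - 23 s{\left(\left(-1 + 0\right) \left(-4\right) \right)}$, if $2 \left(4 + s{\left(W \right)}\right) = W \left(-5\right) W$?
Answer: $1027$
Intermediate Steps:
$u{\left(B,R \right)} = 8 + R$
$s{\left(W \right)} = -4 - \frac{5 W^{2}}{2}$ ($s{\left(W \right)} = -4 + \frac{W \left(-5\right) W}{2} = -4 + \frac{- 5 W W}{2} = -4 + \frac{\left(-5\right) W^{2}}{2} = -4 - \frac{5 W^{2}}{2}$)
$u{\left(-5,7 \right)} - 23 s{\left(\left(-1 + 0\right) \left(-4\right) \right)} = \left(8 + 7\right) - 23 \left(-4 - \frac{5 \left(\left(-1 + 0\right) \left(-4\right)\right)^{2}}{2}\right) = 15 - 23 \left(-4 - \frac{5 \left(\left(-1\right) \left(-4\right)\right)^{2}}{2}\right) = 15 - 23 \left(-4 - \frac{5 \cdot 4^{2}}{2}\right) = 15 - 23 \left(-4 - 40\right) = 15 - -1012 = 15 + 1012 = 1027$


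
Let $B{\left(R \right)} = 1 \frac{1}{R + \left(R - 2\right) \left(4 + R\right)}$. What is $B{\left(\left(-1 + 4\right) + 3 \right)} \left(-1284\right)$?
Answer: $- \frac{642}{23} \approx -27.913$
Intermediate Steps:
$B{\left(R \right)} = \frac{1}{R + \left(-2 + R\right) \left(4 + R\right)}$ ($B{\left(R \right)} = 1 \frac{1}{R + \left(-2 + R\right) \left(4 + R\right)} = \frac{1}{R + \left(-2 + R\right) \left(4 + R\right)}$)
$B{\left(\left(-1 + 4\right) + 3 \right)} \left(-1284\right) = \frac{1}{-8 + \left(\left(-1 + 4\right) + 3\right)^{2} + 3 \left(\left(-1 + 4\right) + 3\right)} \left(-1284\right) = \frac{1}{-8 + \left(3 + 3\right)^{2} + 3 \left(3 + 3\right)} \left(-1284\right) = \frac{1}{-8 + 6^{2} + 3 \cdot 6} \left(-1284\right) = \frac{1}{-8 + 36 + 18} \left(-1284\right) = \frac{1}{46} \left(-1284\right) = - \frac{642}{23}$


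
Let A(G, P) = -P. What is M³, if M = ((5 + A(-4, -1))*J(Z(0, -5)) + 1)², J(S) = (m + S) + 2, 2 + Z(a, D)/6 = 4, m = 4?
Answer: 1677100110841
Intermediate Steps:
Z(a, D) = 12 (Z(a, D) = -12 + 6*4 = -12 + 24 = 12)
J(S) = 6 + S (J(S) = (4 + S) + 2 = 6 + S)
M = 11881 (M = ((5 - 1*(-1))*(6 + 12) + 1)² = ((5 + 1)*18 + 1)² = (6*18 + 1)² = (108 + 1)² = 109² = 11881)
M³ = 11881³ = 1677100110841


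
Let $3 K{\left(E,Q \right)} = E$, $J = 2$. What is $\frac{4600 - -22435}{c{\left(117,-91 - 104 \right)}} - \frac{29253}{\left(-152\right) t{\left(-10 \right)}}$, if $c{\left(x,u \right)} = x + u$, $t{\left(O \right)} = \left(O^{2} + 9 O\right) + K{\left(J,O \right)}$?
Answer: $- \frac{62326519}{189696} \approx -328.56$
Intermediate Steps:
$K{\left(E,Q \right)} = \frac{E}{3}$
$t{\left(O \right)} = \frac{2}{3} + O^{2} + 9 O$ ($t{\left(O \right)} = \left(O^{2} + 9 O\right) + \frac{1}{3} \cdot 2 = \left(O^{2} + 9 O\right) + \frac{2}{3} = \frac{2}{3} + O^{2} + 9 O$)
$c{\left(x,u \right)} = u + x$
$\frac{4600 - -22435}{c{\left(117,-91 - 104 \right)}} - \frac{29253}{\left(-152\right) t{\left(-10 \right)}} = \frac{4600 - -22435}{\left(-91 - 104\right) + 117} - \frac{29253}{\left(-152\right) \left(\frac{2}{3} + \left(-10\right)^{2} + 9 \left(-10\right)\right)} = \frac{4600 + 22435}{-195 + 117} - \frac{29253}{\left(-152\right) \left(\frac{2}{3} + 100 - 90\right)} = \frac{27035}{-78} - \frac{29253}{\left(-152\right) \frac{32}{3}} = 27035 \left(- \frac{1}{78}\right) - \frac{29253}{- \frac{4864}{3}} = - \frac{27035}{78} - - \frac{87759}{4864} = - \frac{27035}{78} + \frac{87759}{4864} = - \frac{62326519}{189696}$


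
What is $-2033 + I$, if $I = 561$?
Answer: $-1472$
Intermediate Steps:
$-2033 + I = -2033 + 561 = -1472$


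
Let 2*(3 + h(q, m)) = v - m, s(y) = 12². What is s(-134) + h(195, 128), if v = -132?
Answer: 11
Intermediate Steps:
s(y) = 144
h(q, m) = -69 - m/2 (h(q, m) = -3 + (-132 - m)/2 = -3 + (-66 - m/2) = -69 - m/2)
s(-134) + h(195, 128) = 144 + (-69 - ½*128) = 144 + (-69 - 64) = 144 - 133 = 11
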